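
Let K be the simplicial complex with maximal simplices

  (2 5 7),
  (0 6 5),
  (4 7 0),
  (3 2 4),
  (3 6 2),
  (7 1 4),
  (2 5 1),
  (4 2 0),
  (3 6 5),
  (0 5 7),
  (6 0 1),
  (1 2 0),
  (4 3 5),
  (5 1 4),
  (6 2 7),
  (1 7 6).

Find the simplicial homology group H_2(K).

Take the total order 0 < 1 < 2 < 3 < 4 < 5 < 6 < 7 on the vertex set. Then K (dimension 2) consists of the simplices:

  0-simplices (8): [0], [1], [2], [3], [4], [5], [6], [7]
  1-simplices (24): (24 of them)
  2-simplices (16): [0,1,2], [0,1,6], [0,2,4], [0,4,7], [0,5,6], [0,5,7], [1,2,5], [1,4,5], [1,4,7], [1,6,7], [2,3,4], [2,3,6], [2,5,7], [2,6,7], [3,4,5], [3,5,6]

Hence C_0 ≅ Z^8, C_1 ≅ Z^24, C_2 ≅ Z^16.

Boundary ∂_1: C_1 → C_0 sends each edge [p,q] (with p < q) to q − p.
The resulting 8×24 matrix has rank 7, and its Smith normal form has invariant factors (1,1,1,1,1,1,1).

∂_2: C_2 → C_1 sends each 2-simplex [p,q,r] to [q,r] − [p,r] + [p,q]. For instance
  ∂[3,5,6] = [5,6] − [3,6] + [3,5],
  ∂[1,2,5] = [2,5] − [1,5] + [1,2].
The resulting 24×16 matrix has rank 15, and its Smith normal form has invariant factors (1,1,1,1,1,1,1,1,1,1,1,1,1,1,1).

From H_k ≅ ker(∂_k) / im(∂_{k+1}) we obtain:

  H_2: rank ker ∂_2 − rank ∂_3 = (16 − 15) − 0 = 1, and there is no ∂_3, so H_2 ≅ Z.

H_2 = Z.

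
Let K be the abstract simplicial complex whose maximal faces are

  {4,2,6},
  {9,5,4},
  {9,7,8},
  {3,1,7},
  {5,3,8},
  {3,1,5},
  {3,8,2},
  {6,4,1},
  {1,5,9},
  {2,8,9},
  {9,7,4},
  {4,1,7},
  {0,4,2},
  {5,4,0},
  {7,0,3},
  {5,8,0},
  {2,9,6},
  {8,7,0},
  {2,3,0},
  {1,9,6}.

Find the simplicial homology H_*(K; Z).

Take the total order 0 < 1 < 2 < 3 < 4 < 5 < 6 < 7 < 8 < 9 on the vertex set. Then K (dimension 2) consists of the simplices:

  0-simplices (10): [0], [1], [2], [3], [4], [5], [6], [7], [8], [9]
  1-simplices (30): (30 of them)
  2-simplices (20): (20 of them)

Hence C_0 ≅ Z^10, C_1 ≅ Z^30, C_2 ≅ Z^20.

∂_1: C_1 → C_0 sends each edge [p,q] (with p < q) to q − p. For instance
  ∂[2,4] = [4] − [2].
The 10×30 boundary matrix has rank 9 and Smith normal form diag(1,1,1,1,1,1,1,1,1).

Boundary ∂_2: C_2 → C_1 acts by ∂[p,q,r] = [q,r] − [p,r] + [p,q]. For instance
  ∂[3,5,8] = [5,8] − [3,8] + [3,5],
  ∂[0,3,7] = [3,7] − [0,7] + [0,3].
The resulting 30×20 matrix has rank 20, and its Smith normal form has invariant factors (1,1,1,1,1,1,1,1,1,1,1,1,1,1,1,1,1,1,1,2).

Now H_k = ker ∂_k / im ∂_{k+1}, so:

  H_0: rank C_0 − rank ∂_1 = 10 − 9 = 1, and the invariant factors of ∂_1 are all 1, so H_0 ≅ Z.
  H_1: rank ker ∂_1 − rank ∂_2 = (30 − 9) − 20 = 1, and ∂_2 has invariant factor 2 > 1, so H_1 ≅ Z ⊕ Z/2.
  H_2: rank ker ∂_2 − rank ∂_3 = (20 − 20) − 0 = 0, and there is no ∂_3, so H_2 ≅ 0.

As a check, the Euler characteristic is 10 − 30 + 20 = 0, which agrees with 1 − 1 + 0 = 0.

H_0 ≅ Z,  H_1 ≅ Z ⊕ Z/2,  H_2 = 0.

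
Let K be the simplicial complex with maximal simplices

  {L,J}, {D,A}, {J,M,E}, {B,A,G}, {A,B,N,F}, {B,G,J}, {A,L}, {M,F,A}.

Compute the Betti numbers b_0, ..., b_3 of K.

b_0 = 1, b_1 = 2, b_2 = 0, b_3 = 0.

Fix the vertex order A < B < D < E < F < G < J < L < M < N and write every simplex with vertices in increasing order. Then dim K = 3 and the simplices of K are:

  0-simplices (10): A, B, D, E, F, G, J, L, M, N
  1-simplices (18): AB, AD, AF, AG, AL, AM, AN, BF, BG, BJ, BN, EJ, EM, FM, FN, GJ, JL, JM
  2-simplices (8): ABF, ABG, ABN, AFM, AFN, BFN, BGJ, EJM
  3-simplices (1): ABFN

giving chain groups C_0 ≅ Z^10, C_1 ≅ Z^18, C_2 ≅ Z^8, C_3 ≅ Z^1.

Boundary ∂_1: C_1 → C_0 maps an edge to its endpoints' difference, ∂[p,q] = q − p. For instance
  ∂AB = B − A.
As a 10×18 matrix over Z this has rank 9, with invariant factors (1,1,1,1,1,1,1,1,1).

Boundary ∂_2: C_2 → C_1 maps a triangle to the signed sum of its edges. For instance
  ∂AFN = FN − AN + AF,
  ∂EJM = JM − EM + EJ.
As a 18×8 matrix over Z this has rank 7, with invariant factors (1,1,1,1,1,1,1).

Boundary ∂_3: C_3 → C_2 sends each 3-simplex σ to the alternating sum Σ_i (−1)^i (σ with its i-th vertex removed). For instance
  ∂ABFN = BFN − AFN + ABN − ABF.
As a 8×1 matrix over Z this has rank 1, with invariant factors (1).

Now H_k = ker ∂_k / im ∂_{k+1}, so:

  H_0: rank C_0 − rank ∂_1 = 10 − 9 = 1, and the invariant factors of ∂_1 are all 1, so H_0 ≅ Z.
  H_1: rank ker ∂_1 − rank ∂_2 = (18 − 9) − 7 = 2, and the invariant factors of ∂_2 are all 1, so H_1 ≅ Z^2.
  H_2: rank ker ∂_2 − rank ∂_3 = (8 − 7) − 1 = 0, and the invariant factors of ∂_3 are all 1, so H_2 ≅ 0.
  H_3: rank ker ∂_3 − rank ∂_4 = (1 − 1) − 0 = 0, and there is no ∂_4, so H_3 ≅ 0.

Hence the Betti numbers are b_0 = 1, b_1 = 2, b_2 = 0, b_3 = 0.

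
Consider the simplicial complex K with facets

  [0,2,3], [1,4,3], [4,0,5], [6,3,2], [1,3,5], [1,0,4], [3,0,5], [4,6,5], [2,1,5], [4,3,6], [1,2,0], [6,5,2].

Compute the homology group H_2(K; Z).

H_2 = 0.

Take the total order 0 < 1 < 2 < 3 < 4 < 5 < 6 on the vertex set. Then K (dimension 2) consists of the simplices:

  0-simplices (7): [0], [1], [2], [3], [4], [5], [6]
  1-simplices (18): [0,1], [0,2], [0,3], [0,4], [0,5], [1,2], [1,3], [1,4], [1,5], [2,3], [2,5], [2,6], [3,4], [3,5], [3,6], [4,5], [4,6], [5,6]
  2-simplices (12): [0,1,2], [0,1,4], [0,2,3], [0,3,5], [0,4,5], [1,2,5], [1,3,4], [1,3,5], [2,3,6], [2,5,6], [3,4,6], [4,5,6]

Hence C_0 ≅ Z^7, C_1 ≅ Z^18, C_2 ≅ Z^12.

Boundary ∂_1: C_1 → C_0 maps an edge to its endpoints' difference, ∂[p,q] = q − p.
The resulting 7×18 matrix has rank 6, and its Smith normal form has invariant factors (1,1,1,1,1,1).

The boundary map ∂_2: C_2 → C_1 sends each 2-simplex [p,q,r] to [q,r] − [p,r] + [p,q]. For instance
  ∂[0,1,2] = [1,2] − [0,2] + [0,1],
  ∂[1,3,5] = [3,5] − [1,5] + [1,3].
This gives a 18×12 integer matrix of rank 12; reducing to Smith normal form yields diagonal entries (1,1,1,1,1,1,1,1,1,1,1,2).

Now H_k = ker ∂_k / im ∂_{k+1}, so:

  H_2: rank ker ∂_2 − rank ∂_3 = (12 − 12) − 0 = 0, and there is no ∂_3, so H_2 = 0.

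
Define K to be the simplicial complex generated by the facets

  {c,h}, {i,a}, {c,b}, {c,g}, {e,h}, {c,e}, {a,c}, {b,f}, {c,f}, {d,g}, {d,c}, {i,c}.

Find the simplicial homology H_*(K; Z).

We work with the vertex ordering a < b < c < d < e < f < g < h < i. The simplices of K, each written with vertices in increasing order, are:

  0-simplices (9): a, b, c, d, e, f, g, h, i
  1-simplices (12): ac, ai, bc, bf, cd, ce, cf, cg, ch, ci, dg, eh

Hence C_0 ≅ Z^9, C_1 ≅ Z^12.

Boundary ∂_1: C_1 → C_0 maps an edge to its endpoints' difference, ∂[p,q] = q − p.
As a 9×12 matrix over Z this has rank 8, with invariant factors (1,1,1,1,1,1,1,1).

Now H_k = ker ∂_k / im ∂_{k+1}, so:

  H_0: rank C_0 − rank ∂_1 = 9 − 8 = 1, and the invariant factors of ∂_1 are all 1, so H_0 = Z.
  H_1: rank ker ∂_1 − rank ∂_2 = (12 − 8) − 0 = 4, and there is no ∂_2, so H_1 = Z^4.

As a check, the Euler characteristic is 9 − 12 = -3, which agrees with 1 − 4 = -3.

H_0 ≅ Z,  H_1 ≅ Z^4.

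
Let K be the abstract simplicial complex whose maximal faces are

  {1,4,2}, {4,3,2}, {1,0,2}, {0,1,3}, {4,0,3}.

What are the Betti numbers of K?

b_0 = 1, b_1 = 1, b_2 = 0.

We work with the vertex ordering 0 < 1 < 2 < 3 < 4. The simplices of K, each written with vertices in increasing order, are:

  0-simplices (5): [0], [1], [2], [3], [4]
  1-simplices (10): [0,1], [0,2], [0,3], [0,4], [1,2], [1,3], [1,4], [2,3], [2,4], [3,4]
  2-simplices (5): [0,1,2], [0,1,3], [0,3,4], [1,2,4], [2,3,4]

Hence C_0 ≅ Z^5, C_1 ≅ Z^10, C_2 ≅ Z^5.

Boundary ∂_1: C_1 → C_0 maps an edge to its endpoints' difference, ∂[p,q] = q − p. For instance
  ∂[1,2] = [2] − [1].
The resulting 5×10 matrix has rank 4, and its Smith normal form has invariant factors (1,1,1,1).

The boundary map ∂_2: C_2 → C_1 acts by ∂[p,q,r] = [q,r] − [p,r] + [p,q]. For instance
  ∂[0,1,3] = [1,3] − [0,3] + [0,1],
  ∂[0,3,4] = [3,4] − [0,4] + [0,3].
The resulting 10×5 matrix has rank 5, and its Smith normal form has invariant factors (1,1,1,1,1).

From H_k ≅ ker(∂_k) / im(∂_{k+1}) we obtain:

  H_0: rank C_0 − rank ∂_1 = 5 − 4 = 1, and the invariant factors of ∂_1 are all 1, so H_0 ≅ Z.
  H_1: rank ker ∂_1 − rank ∂_2 = (10 − 4) − 5 = 1, and the invariant factors of ∂_2 are all 1, so H_1 ≅ Z.
  H_2: rank ker ∂_2 − rank ∂_3 = (5 − 5) − 0 = 0, and there is no ∂_3, so H_2 ≅ 0.

(K is a triangulation of the Möbius band.)

Hence the Betti numbers are b_0 = 1, b_1 = 1, b_2 = 0.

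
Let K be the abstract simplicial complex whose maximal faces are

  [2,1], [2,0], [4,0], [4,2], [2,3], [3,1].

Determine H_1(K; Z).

H_1 = Z^2.

Order the vertices as 0 < 1 < 2 < 3 < 4. Listing each simplex with vertices in this order, K has dimension 1 with simplices:

  0-simplices (5): [0], [1], [2], [3], [4]
  1-simplices (6): [0,2], [0,4], [1,2], [1,3], [2,3], [2,4]

so the chain groups are C_0 ≅ Z^5, C_1 ≅ Z^6.

The boundary map ∂_1: C_1 → C_0 sends each edge [p,q] (with p < q) to q − p.
The 5×6 boundary matrix has rank 4 and Smith normal form diag(1,1,1,1).

Reading off H_k = ker ∂_k / im ∂_{k+1}:

  H_1: rank ker ∂_1 − rank ∂_2 = (6 − 4) − 0 = 2, and there is no ∂_2, so H_1 ≅ Z^2.

(K is a triangulation of a wedge of 2 circles.)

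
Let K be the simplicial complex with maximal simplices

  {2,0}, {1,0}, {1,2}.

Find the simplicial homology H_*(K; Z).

H_0 = Z,  H_1 = Z.

Order the vertices as 0 < 1 < 2. Listing each simplex with vertices in this order, K has dimension 1 with simplices:

  0-simplices (3): [0], [1], [2]
  1-simplices (3): [0,1], [0,2], [1,2]

Hence C_0 ≅ Z^3, C_1 ≅ Z^3.

Boundary ∂_1: C_1 → C_0 is given by ∂[p,q] = [q] − [p]. For instance
  ∂[0,1] = [1] − [0].
The resulting 3×3 matrix has rank 2, and its Smith normal form has invariant factors (1,1).

From H_k ≅ ker(∂_k) / im(∂_{k+1}) we obtain:

  H_0: rank C_0 − rank ∂_1 = 3 − 2 = 1, and the invariant factors of ∂_1 are all 1, so H_0 ≅ Z.
  H_1: rank ker ∂_1 − rank ∂_2 = (3 − 2) − 0 = 1, and there is no ∂_2, so H_1 ≅ Z.

As a check, the Euler characteristic is 3 − 3 = 0, which agrees with 1 − 1 = 0.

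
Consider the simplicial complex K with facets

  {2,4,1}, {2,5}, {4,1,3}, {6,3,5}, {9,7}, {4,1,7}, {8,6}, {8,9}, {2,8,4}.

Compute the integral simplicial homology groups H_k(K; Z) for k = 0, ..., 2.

H_0 ≅ Z,  H_1 ≅ Z^3,  H_2 = 0.

Fix the vertex order 1 < 2 < 3 < 4 < 5 < 6 < 7 < 8 < 9 and write every simplex with vertices in increasing order. Then dim K = 2 and the simplices of K are:

  0-simplices (9): [1], [2], [3], [4], [5], [6], [7], [8], [9]
  1-simplices (16): [1,2], [1,3], [1,4], [1,7], [2,4], [2,5], [2,8], [3,4], [3,5], [3,6], [4,7], [4,8], [5,6], [6,8], [7,9], [8,9]
  2-simplices (5): [1,2,4], [1,3,4], [1,4,7], [2,4,8], [3,5,6]

Hence C_0 ≅ Z^9, C_1 ≅ Z^16, C_2 ≅ Z^5.

∂_1: C_1 → C_0 maps an edge to its endpoints' difference, ∂[p,q] = q − p. For instance
  ∂[1,2] = [2] − [1].
As a 9×16 matrix over Z this has rank 8, with invariant factors (1,1,1,1,1,1,1,1).

∂_2: C_2 → C_1 maps a triangle to the signed sum of its edges. For instance
  ∂[2,4,8] = [4,8] − [2,8] + [2,4],
  ∂[1,3,4] = [3,4] − [1,4] + [1,3].
As a 16×5 matrix over Z this has rank 5, with invariant factors (1,1,1,1,1).

Now H_k = ker ∂_k / im ∂_{k+1}, so:

  H_0: rank C_0 − rank ∂_1 = 9 − 8 = 1, and the invariant factors of ∂_1 are all 1, so H_0 ≅ Z.
  H_1: rank ker ∂_1 − rank ∂_2 = (16 − 8) − 5 = 3, and the invariant factors of ∂_2 are all 1, so H_1 ≅ Z^3.
  H_2: rank ker ∂_2 − rank ∂_3 = (5 − 5) − 0 = 0, and there is no ∂_3, so H_2 ≅ 0.

As a check, the Euler characteristic is 9 − 16 + 5 = -2, which agrees with 1 − 3 + 0 = -2.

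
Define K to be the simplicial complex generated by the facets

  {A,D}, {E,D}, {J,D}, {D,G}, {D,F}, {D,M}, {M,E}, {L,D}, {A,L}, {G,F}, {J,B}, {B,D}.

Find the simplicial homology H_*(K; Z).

H_0 ≅ Z,  H_1 ≅ Z^4.

Fix the vertex order A < B < D < E < F < G < J < L < M and write every simplex with vertices in increasing order. Then dim K = 1 and the simplices of K are:

  0-simplices (9): A, B, D, E, F, G, J, L, M
  1-simplices (12): AD, AL, BD, BJ, DE, DF, DG, DJ, DL, DM, EM, FG

so the chain groups are C_0 ≅ Z^9, C_1 ≅ Z^12.

∂_1: C_1 → C_0 is given by ∂[p,q] = [q] − [p].
The resulting 9×12 matrix has rank 8, and its Smith normal form has invariant factors (1,1,1,1,1,1,1,1).

Now H_k = ker ∂_k / im ∂_{k+1}, so:

  H_0: rank C_0 − rank ∂_1 = 9 − 8 = 1, and the invariant factors of ∂_1 are all 1, so H_0 ≅ Z.
  H_1: rank ker ∂_1 − rank ∂_2 = (12 − 8) − 0 = 4, and there is no ∂_2, so H_1 ≅ Z^4.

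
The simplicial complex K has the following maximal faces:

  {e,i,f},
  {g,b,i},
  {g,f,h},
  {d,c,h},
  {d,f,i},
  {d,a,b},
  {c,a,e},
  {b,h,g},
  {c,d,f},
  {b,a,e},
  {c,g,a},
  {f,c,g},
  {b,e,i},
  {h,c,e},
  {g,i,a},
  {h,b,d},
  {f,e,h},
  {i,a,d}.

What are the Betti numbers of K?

K has 9 vertices, 27 edges, 18 triangles.
rank ∂_0 = 0, rank ∂_1 = 8 ⇒ b_0 = 9 − 0 − 8 = 1; all invariant factors of ∂_1 are 1 so no torsion. So H_0 = Z.
rank ∂_1 = 8, rank ∂_2 = 18 ⇒ b_1 = 27 − 8 − 18 = 1; ∂_2 has invariant factor(s) [2] giving torsion. So H_1 = Z ⊕ Z/2.
rank ∂_2 = 18, rank ∂_3 = 0 ⇒ b_2 = 18 − 18 − 0 = 0. So H_2 = 0.

b_0 = 1, b_1 = 1, b_2 = 0.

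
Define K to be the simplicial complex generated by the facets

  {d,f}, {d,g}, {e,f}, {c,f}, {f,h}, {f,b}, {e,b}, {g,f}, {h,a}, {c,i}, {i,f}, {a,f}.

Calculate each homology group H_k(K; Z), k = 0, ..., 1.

H_0 ≅ Z,  H_1 ≅ Z^4.

Fix the vertex order a < b < c < d < e < f < g < h < i and write every simplex with vertices in increasing order. Then dim K = 1 and the simplices of K are:

  0-simplices (9): a, b, c, d, e, f, g, h, i
  1-simplices (12): af, ah, be, bf, cf, ci, df, dg, ef, fg, fh, fi

giving chain groups C_0 ≅ Z^9, C_1 ≅ Z^12.

The boundary map ∂_1: C_1 → C_0 is given by ∂[p,q] = [q] − [p]. For instance
  ∂ef = f − e.
As a 9×12 matrix over Z this has rank 8, with invariant factors (1,1,1,1,1,1,1,1).

Reading off H_k = ker ∂_k / im ∂_{k+1}:

  H_0: rank C_0 − rank ∂_1 = 9 − 8 = 1, and the invariant factors of ∂_1 are all 1, so H_0 ≅ Z.
  H_1: rank ker ∂_1 − rank ∂_2 = (12 − 8) − 0 = 4, and there is no ∂_2, so H_1 ≅ Z^4.

As a check, the Euler characteristic is 9 − 12 = -3, which agrees with 1 − 4 = -3.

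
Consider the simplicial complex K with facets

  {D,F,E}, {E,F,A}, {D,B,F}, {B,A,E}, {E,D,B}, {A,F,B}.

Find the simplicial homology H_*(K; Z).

H_0 ≅ Z,  H_1 = 0,  H_2 ≅ Z.

Order the vertices as A < B < D < E < F. Listing each simplex with vertices in this order, K has dimension 2 with simplices:

  0-simplices (5): A, B, D, E, F
  1-simplices (9): AB, AE, AF, BD, BE, BF, DE, DF, EF
  2-simplices (6): ABE, ABF, AEF, BDE, BDF, DEF

giving chain groups C_0 ≅ Z^5, C_1 ≅ Z^9, C_2 ≅ Z^6.

∂_1: C_1 → C_0 maps an edge to its endpoints' difference, ∂[p,q] = q − p.
The 5×9 boundary matrix has rank 4 and Smith normal form diag(1,1,1,1).

Boundary ∂_2: C_2 → C_1 acts by ∂[p,q,r] = [q,r] − [p,r] + [p,q]. For instance
  ∂BDE = DE − BE + BD,
  ∂AEF = EF − AF + AE.
The 9×6 boundary matrix has rank 5 and Smith normal form diag(1,1,1,1,1).

Now H_k = ker ∂_k / im ∂_{k+1}, so:

  H_0: rank C_0 − rank ∂_1 = 5 − 4 = 1, and the invariant factors of ∂_1 are all 1, so H_0 ≅ Z.
  H_1: rank ker ∂_1 − rank ∂_2 = (9 − 4) − 5 = 0, and the invariant factors of ∂_2 are all 1, so H_1 ≅ 0.
  H_2: rank ker ∂_2 − rank ∂_3 = (6 − 5) − 0 = 1, and there is no ∂_3, so H_2 ≅ Z.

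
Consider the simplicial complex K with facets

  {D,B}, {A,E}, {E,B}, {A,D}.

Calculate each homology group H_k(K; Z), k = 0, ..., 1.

H_0 ≅ Z,  H_1 ≅ Z.

We work with the vertex ordering A < B < D < E. The simplices of K, each written with vertices in increasing order, are:

  0-simplices (4): A, B, D, E
  1-simplices (4): AD, AE, BD, BE

Hence C_0 ≅ Z^4, C_1 ≅ Z^4.

∂_1: C_1 → C_0 sends each edge [p,q] (with p < q) to q − p.
As a 4×4 matrix over Z this has rank 3, with invariant factors (1,1,1).

Reading off H_k = ker ∂_k / im ∂_{k+1}:

  H_0: rank C_0 − rank ∂_1 = 4 − 3 = 1, and the invariant factors of ∂_1 are all 1, so H_0 ≅ Z.
  H_1: rank ker ∂_1 − rank ∂_2 = (4 − 3) − 0 = 1, and there is no ∂_2, so H_1 ≅ Z.

As a check, the Euler characteristic is 4 − 4 = 0, which agrees with 1 − 1 = 0.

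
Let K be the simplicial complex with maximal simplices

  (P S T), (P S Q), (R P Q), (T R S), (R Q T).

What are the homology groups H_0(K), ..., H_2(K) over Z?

Fix the vertex order P < Q < R < S < T and write every simplex with vertices in increasing order. Then dim K = 2 and the simplices of K are:

  0-simplices (5): P, Q, R, S, T
  1-simplices (10): PQ, PR, PS, PT, QR, QS, QT, RS, RT, ST
  2-simplices (5): PQR, PQS, PST, QRT, RST

so the chain groups are C_0 ≅ Z^5, C_1 ≅ Z^10, C_2 ≅ Z^5.

Boundary ∂_1: C_1 → C_0 sends each edge [p,q] (with p < q) to q − p.
This gives a 5×10 integer matrix of rank 4; reducing to Smith normal form yields diagonal entries (1,1,1,1).

∂_2: C_2 → C_1 sends each 2-simplex [p,q,r] to [q,r] − [p,r] + [p,q]. For instance
  ∂PQR = QR − PR + PQ,
  ∂QRT = RT − QT + QR.
The 10×5 boundary matrix has rank 5 and Smith normal form diag(1,1,1,1,1).

Now H_k = ker ∂_k / im ∂_{k+1}, so:

  H_0: rank C_0 − rank ∂_1 = 5 − 4 = 1, and the invariant factors of ∂_1 are all 1, so H_0 = Z.
  H_1: rank ker ∂_1 − rank ∂_2 = (10 − 4) − 5 = 1, and the invariant factors of ∂_2 are all 1, so H_1 = Z.
  H_2: rank ker ∂_2 − rank ∂_3 = (5 − 5) − 0 = 0, and there is no ∂_3, so H_2 = 0.

As a check, the Euler characteristic is 5 − 10 + 5 = 0, which agrees with 1 − 1 + 0 = 0.
(K is a triangulation of the Möbius band.)

H_0 = Z,  H_1 = Z,  H_2 = 0.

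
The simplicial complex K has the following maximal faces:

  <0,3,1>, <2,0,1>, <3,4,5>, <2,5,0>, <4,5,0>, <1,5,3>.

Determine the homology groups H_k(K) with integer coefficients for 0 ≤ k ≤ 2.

Fix the vertex order 0 < 1 < 2 < 3 < 4 < 5 and write every simplex with vertices in increasing order. Then dim K = 2 and the simplices of K are:

  0-simplices (6): [0], [1], [2], [3], [4], [5]
  1-simplices (12): [0,1], [0,2], [0,3], [0,4], [0,5], [1,2], [1,3], [1,5], [2,5], [3,4], [3,5], [4,5]
  2-simplices (6): [0,1,2], [0,1,3], [0,2,5], [0,4,5], [1,3,5], [3,4,5]

giving chain groups C_0 ≅ Z^6, C_1 ≅ Z^12, C_2 ≅ Z^6.

Boundary ∂_1: C_1 → C_0 is given by ∂[p,q] = [q] − [p].
The 6×12 boundary matrix has rank 5 and Smith normal form diag(1,1,1,1,1).

∂_2: C_2 → C_1 maps a triangle to the signed sum of its edges. For instance
  ∂[3,4,5] = [4,5] − [3,5] + [3,4],
  ∂[0,1,2] = [1,2] − [0,2] + [0,1].
The 12×6 boundary matrix has rank 6 and Smith normal form diag(1,1,1,1,1,1).

From H_k ≅ ker(∂_k) / im(∂_{k+1}) we obtain:

  H_0: rank C_0 − rank ∂_1 = 6 − 5 = 1, and the invariant factors of ∂_1 are all 1, so H_0 = Z.
  H_1: rank ker ∂_1 − rank ∂_2 = (12 − 5) − 6 = 1, and the invariant factors of ∂_2 are all 1, so H_1 = Z.
  H_2: rank ker ∂_2 − rank ∂_3 = (6 − 6) − 0 = 0, and there is no ∂_3, so H_2 = 0.

H_0 = Z,  H_1 = Z,  H_2 = 0.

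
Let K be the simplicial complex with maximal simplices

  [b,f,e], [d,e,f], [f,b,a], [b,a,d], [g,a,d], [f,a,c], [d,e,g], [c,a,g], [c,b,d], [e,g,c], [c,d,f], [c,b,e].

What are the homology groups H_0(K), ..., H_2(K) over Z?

H_0 = Z,  H_1 = Z/2Z,  H_2 = 0.

Order the vertices as a < b < c < d < e < f < g. Listing each simplex with vertices in this order, K has dimension 2 with simplices:

  0-simplices (7): a, b, c, d, e, f, g
  1-simplices (18): ab, ac, ad, af, ag, bc, bd, be, bf, cd, ce, cf, cg, de, df, dg, ef, eg
  2-simplices (12): abd, abf, acf, acg, adg, bcd, bce, bef, cdf, ceg, def, deg

Hence C_0 ≅ Z^7, C_1 ≅ Z^18, C_2 ≅ Z^12.

The boundary map ∂_1: C_1 → C_0 is given by ∂[p,q] = [q] − [p].
As a 7×18 matrix over Z this has rank 6, with invariant factors (1,1,1,1,1,1).

∂_2: C_2 → C_1 sends each 2-simplex [p,q,r] to [q,r] − [p,r] + [p,q]. For instance
  ∂bce = ce − be + bc,
  ∂bef = ef − bf + be.
This gives a 18×12 integer matrix of rank 12; reducing to Smith normal form yields diagonal entries (1,1,1,1,1,1,1,1,1,1,1,2).

Computing H_k = (kernel of ∂_k) / (image of ∂_{k+1}):

  H_0: rank C_0 − rank ∂_1 = 7 − 6 = 1, and the invariant factors of ∂_1 are all 1, so H_0 = Z.
  H_1: rank ker ∂_1 − rank ∂_2 = (18 − 6) − 12 = 0, and ∂_2 has invariant factor 2 > 1, so H_1 = Z/2Z.
  H_2: rank ker ∂_2 − rank ∂_3 = (12 − 12) − 0 = 0, and there is no ∂_3, so H_2 = 0.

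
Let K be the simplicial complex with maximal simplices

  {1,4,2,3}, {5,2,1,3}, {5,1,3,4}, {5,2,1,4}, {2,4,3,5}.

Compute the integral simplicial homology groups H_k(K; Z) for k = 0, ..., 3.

Take the total order 1 < 2 < 3 < 4 < 5 on the vertex set. Then K (dimension 3) consists of the simplices:

  0-simplices (5): [1], [2], [3], [4], [5]
  1-simplices (10): [1,2], [1,3], [1,4], [1,5], [2,3], [2,4], [2,5], [3,4], [3,5], [4,5]
  2-simplices (10): [1,2,3], [1,2,4], [1,2,5], [1,3,4], [1,3,5], [1,4,5], [2,3,4], [2,3,5], [2,4,5], [3,4,5]
  3-simplices (5): [1,2,3,4], [1,2,3,5], [1,2,4,5], [1,3,4,5], [2,3,4,5]

so the chain groups are C_0 ≅ Z^5, C_1 ≅ Z^10, C_2 ≅ Z^10, C_3 ≅ Z^5.

∂_1: C_1 → C_0 maps an edge to its endpoints' difference, ∂[p,q] = q − p.
The 5×10 boundary matrix has rank 4 and Smith normal form diag(1,1,1,1).

The boundary map ∂_2: C_2 → C_1 sends each 2-simplex [p,q,r] to [q,r] − [p,r] + [p,q]. For instance
  ∂[2,3,5] = [3,5] − [2,5] + [2,3],
  ∂[2,4,5] = [4,5] − [2,5] + [2,4].
As a 10×10 matrix over Z this has rank 6, with invariant factors (1,1,1,1,1,1).

∂_3: C_3 → C_2 sends each 3-simplex σ to the alternating sum Σ_i (−1)^i (σ with its i-th vertex removed). For instance
  ∂[1,2,3,4] = [2,3,4] − [1,3,4] + [1,2,4] − [1,2,3],
  ∂[2,3,4,5] = [3,4,5] − [2,4,5] + [2,3,5] − [2,3,4].
As a 10×5 matrix over Z this has rank 4, with invariant factors (1,1,1,1).

Computing H_k = (kernel of ∂_k) / (image of ∂_{k+1}):

  H_0: rank C_0 − rank ∂_1 = 5 − 4 = 1, and the invariant factors of ∂_1 are all 1, so H_0 ≅ Z.
  H_1: rank ker ∂_1 − rank ∂_2 = (10 − 4) − 6 = 0, and the invariant factors of ∂_2 are all 1, so H_1 ≅ 0.
  H_2: rank ker ∂_2 − rank ∂_3 = (10 − 6) − 4 = 0, and the invariant factors of ∂_3 are all 1, so H_2 ≅ 0.
  H_3: rank ker ∂_3 − rank ∂_4 = (5 − 4) − 0 = 1, and there is no ∂_4, so H_3 ≅ Z.

(K is a triangulation of the 3-sphere S^3.)

H_0 ≅ Z,  H_1 = 0,  H_2 = 0,  H_3 ≅ Z.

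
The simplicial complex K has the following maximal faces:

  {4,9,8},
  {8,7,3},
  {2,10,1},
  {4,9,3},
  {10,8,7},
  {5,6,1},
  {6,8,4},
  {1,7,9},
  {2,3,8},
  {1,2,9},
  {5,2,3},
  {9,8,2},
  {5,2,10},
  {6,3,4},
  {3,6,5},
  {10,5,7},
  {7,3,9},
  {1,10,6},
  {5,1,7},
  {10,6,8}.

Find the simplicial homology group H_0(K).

H_0 ≅ Z.

Take the total order 1 < 2 < 3 < 4 < 5 < 6 < 7 < 8 < 9 < 10 on the vertex set. Then K (dimension 2) consists of the simplices:

  0-simplices (10): [1], [2], [3], [4], [5], [6], [7], [8], [9], [10]
  1-simplices (30): (30 of them)
  2-simplices (20): (20 of them)

so the chain groups are C_0 ≅ Z^10, C_1 ≅ Z^30, C_2 ≅ Z^20.

∂_1: C_1 → C_0 sends each edge [p,q] (with p < q) to q − p. For instance
  ∂[4,8] = [8] − [4].
This gives a 10×30 integer matrix of rank 9; reducing to Smith normal form yields diagonal entries (1,1,1,1,1,1,1,1,1).

The boundary map ∂_2: C_2 → C_1 acts by ∂[p,q,r] = [q,r] − [p,r] + [p,q]. For instance
  ∂[3,7,8] = [7,8] − [3,8] + [3,7],
  ∂[1,5,7] = [5,7] − [1,7] + [1,5].
This gives a 30×20 integer matrix of rank 20; reducing to Smith normal form yields diagonal entries (1,1,1,1,1,1,1,1,1,1,1,1,1,1,1,1,1,1,1,2).

Now H_k = ker ∂_k / im ∂_{k+1}, so:

  H_0: rank C_0 − rank ∂_1 = 10 − 9 = 1, and the invariant factors of ∂_1 are all 1, so H_0 = Z.

(K is a triangulation of the Klein bottle.)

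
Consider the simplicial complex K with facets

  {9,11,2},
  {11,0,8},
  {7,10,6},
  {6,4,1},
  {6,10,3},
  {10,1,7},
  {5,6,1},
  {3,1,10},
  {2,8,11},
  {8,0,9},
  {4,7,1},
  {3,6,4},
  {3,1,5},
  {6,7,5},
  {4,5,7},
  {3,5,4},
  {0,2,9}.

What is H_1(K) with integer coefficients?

H_1 ≅ Z ⊕ Z/2Z.

We work with the vertex ordering 0 < 1 < 2 < 3 < 4 < 5 < 6 < 7 < 8 < 9 < 10 < 11. The simplices of K, each written with vertices in increasing order, are:

  0-simplices (12): [0], [1], [2], [3], [4], [5], [6], [7], [8], [9], [10], [11]
  1-simplices (28): (28 of them)
  2-simplices (17): [0,2,9], [0,8,9], [0,8,11], [1,3,5], [1,3,10], [1,4,6], [1,4,7], [1,5,6], [1,7,10], [2,8,11], [2,9,11], [3,4,5], [3,4,6], [3,6,10], [4,5,7], [5,6,7], [6,7,10]

giving chain groups C_0 ≅ Z^12, C_1 ≅ Z^28, C_2 ≅ Z^17.

Boundary ∂_1: C_1 → C_0 maps an edge to its endpoints' difference, ∂[p,q] = q − p. For instance
  ∂[3,6] = [6] − [3].
The 12×28 boundary matrix has rank 10 and Smith normal form diag(1,1,1,1,1,1,1,1,1,1).

Boundary ∂_2: C_2 → C_1 acts by ∂[p,q,r] = [q,r] − [p,r] + [p,q]. For instance
  ∂[0,2,9] = [2,9] − [0,9] + [0,2],
  ∂[3,4,6] = [4,6] − [3,6] + [3,4].
The resulting 28×17 matrix has rank 17, and its Smith normal form has invariant factors (1,1,1,1,1,1,1,1,1,1,1,1,1,1,1,1,2).

Reading off H_k = ker ∂_k / im ∂_{k+1}:

  H_1: rank ker ∂_1 − rank ∂_2 = (28 − 10) − 17 = 1, and ∂_2 has invariant factor 2 > 1, so H_1 = Z ⊕ Z/2Z.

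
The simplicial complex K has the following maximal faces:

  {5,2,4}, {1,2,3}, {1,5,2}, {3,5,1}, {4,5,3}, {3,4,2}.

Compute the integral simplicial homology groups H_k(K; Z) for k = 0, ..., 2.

Fix the vertex order 1 < 2 < 3 < 4 < 5 and write every simplex with vertices in increasing order. Then dim K = 2 and the simplices of K are:

  0-simplices (5): [1], [2], [3], [4], [5]
  1-simplices (9): [1,2], [1,3], [1,5], [2,3], [2,4], [2,5], [3,4], [3,5], [4,5]
  2-simplices (6): [1,2,3], [1,2,5], [1,3,5], [2,3,4], [2,4,5], [3,4,5]

Hence C_0 ≅ Z^5, C_1 ≅ Z^9, C_2 ≅ Z^6.

The boundary map ∂_1: C_1 → C_0 maps an edge to its endpoints' difference, ∂[p,q] = q − p. For instance
  ∂[1,2] = [2] − [1].
The resulting 5×9 matrix has rank 4, and its Smith normal form has invariant factors (1,1,1,1).

The boundary map ∂_2: C_2 → C_1 maps a triangle to the signed sum of its edges. For instance
  ∂[1,3,5] = [3,5] − [1,5] + [1,3],
  ∂[2,3,4] = [3,4] − [2,4] + [2,3].
As a 9×6 matrix over Z this has rank 5, with invariant factors (1,1,1,1,1).

Computing H_k = (kernel of ∂_k) / (image of ∂_{k+1}):

  H_0: rank C_0 − rank ∂_1 = 5 − 4 = 1, and the invariant factors of ∂_1 are all 1, so H_0 ≅ Z.
  H_1: rank ker ∂_1 − rank ∂_2 = (9 − 4) − 5 = 0, and the invariant factors of ∂_2 are all 1, so H_1 ≅ 0.
  H_2: rank ker ∂_2 − rank ∂_3 = (6 − 5) − 0 = 1, and there is no ∂_3, so H_2 ≅ Z.

As a check, the Euler characteristic is 5 − 9 + 6 = 2, which agrees with 1 − 0 + 1 = 2.

H_0 = Z,  H_1 = 0,  H_2 = Z.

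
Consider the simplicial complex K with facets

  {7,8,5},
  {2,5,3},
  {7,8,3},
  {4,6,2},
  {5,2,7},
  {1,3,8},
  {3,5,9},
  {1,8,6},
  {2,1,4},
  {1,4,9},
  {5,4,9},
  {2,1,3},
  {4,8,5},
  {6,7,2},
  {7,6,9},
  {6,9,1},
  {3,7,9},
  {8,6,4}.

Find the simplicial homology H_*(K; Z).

Fix the vertex order 1 < 2 < 3 < 4 < 5 < 6 < 7 < 8 < 9 and write every simplex with vertices in increasing order. Then dim K = 2 and the simplices of K are:

  0-simplices (9): [1], [2], [3], [4], [5], [6], [7], [8], [9]
  1-simplices (27): (27 of them)
  2-simplices (18): [1,2,3], [1,2,4], [1,3,8], [1,4,9], [1,6,8], [1,6,9], [2,3,5], [2,4,6], [2,5,7], [2,6,7], [3,5,9], [3,7,8], [3,7,9], [4,5,8], [4,5,9], [4,6,8], [5,7,8], [6,7,9]

giving chain groups C_0 ≅ Z^9, C_1 ≅ Z^27, C_2 ≅ Z^18.

Boundary ∂_1: C_1 → C_0 maps an edge to its endpoints' difference, ∂[p,q] = q − p. For instance
  ∂[5,7] = [7] − [5].
As a 9×27 matrix over Z this has rank 8, with invariant factors (1,1,1,1,1,1,1,1).

The boundary map ∂_2: C_2 → C_1 acts by ∂[p,q,r] = [q,r] − [p,r] + [p,q]. For instance
  ∂[5,7,8] = [7,8] − [5,8] + [5,7],
  ∂[4,6,8] = [6,8] − [4,8] + [4,6].
As a 27×18 matrix over Z this has rank 18, with invariant factors (1,1,1,1,1,1,1,1,1,1,1,1,1,1,1,1,1,2).

Computing H_k = (kernel of ∂_k) / (image of ∂_{k+1}):

  H_0: rank C_0 − rank ∂_1 = 9 − 8 = 1, and the invariant factors of ∂_1 are all 1, so H_0 = Z.
  H_1: rank ker ∂_1 − rank ∂_2 = (27 − 8) − 18 = 1, and ∂_2 has invariant factor 2 > 1, so H_1 = Z ⊕ Z_2.
  H_2: rank ker ∂_2 − rank ∂_3 = (18 − 18) − 0 = 0, and there is no ∂_3, so H_2 = 0.

(K is a triangulation of the Klein bottle.)

H_0 ≅ Z,  H_1 ≅ Z ⊕ Z_2,  H_2 = 0.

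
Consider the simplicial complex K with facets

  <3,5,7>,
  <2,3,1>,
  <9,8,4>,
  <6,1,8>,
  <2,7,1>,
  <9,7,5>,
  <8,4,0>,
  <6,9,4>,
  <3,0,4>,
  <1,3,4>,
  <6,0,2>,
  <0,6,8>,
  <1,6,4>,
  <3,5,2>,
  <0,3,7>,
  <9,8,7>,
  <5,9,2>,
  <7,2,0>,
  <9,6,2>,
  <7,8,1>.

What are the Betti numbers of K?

Fix the vertex order 0 < 1 < 2 < 3 < 4 < 5 < 6 < 7 < 8 < 9 and write every simplex with vertices in increasing order. Then dim K = 2 and the simplices of K are:

  0-simplices (10): [0], [1], [2], [3], [4], [5], [6], [7], [8], [9]
  1-simplices (30): (30 of them)
  2-simplices (20): (20 of them)

Hence C_0 ≅ Z^10, C_1 ≅ Z^30, C_2 ≅ Z^20.

Boundary ∂_1: C_1 → C_0 is given by ∂[p,q] = [q] − [p].
The 10×30 boundary matrix has rank 9 and Smith normal form diag(1,1,1,1,1,1,1,1,1).

Boundary ∂_2: C_2 → C_1 acts by ∂[p,q,r] = [q,r] − [p,r] + [p,q]. For instance
  ∂[4,6,9] = [6,9] − [4,9] + [4,6],
  ∂[4,8,9] = [8,9] − [4,9] + [4,8].
The resulting 30×20 matrix has rank 20, and its Smith normal form has invariant factors (1,1,1,1,1,1,1,1,1,1,1,1,1,1,1,1,1,1,1,2).

Computing H_k = (kernel of ∂_k) / (image of ∂_{k+1}):

  H_0: rank C_0 − rank ∂_1 = 10 − 9 = 1, and the invariant factors of ∂_1 are all 1, so H_0 = Z.
  H_1: rank ker ∂_1 − rank ∂_2 = (30 − 9) − 20 = 1, and ∂_2 has invariant factor 2 > 1, so H_1 = Z ⊕ Z_2.
  H_2: rank ker ∂_2 − rank ∂_3 = (20 − 20) − 0 = 0, and there is no ∂_3, so H_2 = 0.

As a check, the Euler characteristic is 10 − 30 + 20 = 0, which agrees with 1 − 1 + 0 = 0.

Hence the Betti numbers are b_0 = 1, b_1 = 1, b_2 = 0.

b_0 = 1, b_1 = 1, b_2 = 0.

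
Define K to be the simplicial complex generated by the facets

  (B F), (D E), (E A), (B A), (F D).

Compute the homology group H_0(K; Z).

We work with the vertex ordering A < B < D < E < F. The simplices of K, each written with vertices in increasing order, are:

  0-simplices (5): A, B, D, E, F
  1-simplices (5): AB, AE, BF, DE, DF

giving chain groups C_0 ≅ Z^5, C_1 ≅ Z^5.

∂_1: C_1 → C_0 is given by ∂[p,q] = [q] − [p].
This gives a 5×5 integer matrix of rank 4; reducing to Smith normal form yields diagonal entries (1,1,1,1).

Computing H_k = (kernel of ∂_k) / (image of ∂_{k+1}):

  H_0: rank C_0 − rank ∂_1 = 5 − 4 = 1, and the invariant factors of ∂_1 are all 1, so H_0 ≅ Z.

H_0 ≅ Z.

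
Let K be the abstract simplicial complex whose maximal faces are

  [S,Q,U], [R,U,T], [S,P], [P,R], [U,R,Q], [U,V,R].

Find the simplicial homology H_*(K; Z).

We work with the vertex ordering P < Q < R < S < T < U < V. The simplices of K, each written with vertices in increasing order, are:

  0-simplices (7): P, Q, R, S, T, U, V
  1-simplices (11): PR, PS, QR, QS, QU, RT, RU, RV, SU, TU, UV
  2-simplices (4): QRU, QSU, RTU, RUV

so the chain groups are C_0 ≅ Z^7, C_1 ≅ Z^11, C_2 ≅ Z^4.

The boundary map ∂_1: C_1 → C_0 maps an edge to its endpoints' difference, ∂[p,q] = q − p. For instance
  ∂PS = S − P.
This gives a 7×11 integer matrix of rank 6; reducing to Smith normal form yields diagonal entries (1,1,1,1,1,1).

The boundary map ∂_2: C_2 → C_1 maps a triangle to the signed sum of its edges. For instance
  ∂RUV = UV − RV + RU,
  ∂QSU = SU − QU + QS.
The 11×4 boundary matrix has rank 4 and Smith normal form diag(1,1,1,1).

Reading off H_k = ker ∂_k / im ∂_{k+1}:

  H_0: rank C_0 − rank ∂_1 = 7 − 6 = 1, and the invariant factors of ∂_1 are all 1, so H_0 = Z.
  H_1: rank ker ∂_1 − rank ∂_2 = (11 − 6) − 4 = 1, and the invariant factors of ∂_2 are all 1, so H_1 = Z.
  H_2: rank ker ∂_2 − rank ∂_3 = (4 − 4) − 0 = 0, and there is no ∂_3, so H_2 = 0.

H_0 = Z,  H_1 = Z,  H_2 = 0.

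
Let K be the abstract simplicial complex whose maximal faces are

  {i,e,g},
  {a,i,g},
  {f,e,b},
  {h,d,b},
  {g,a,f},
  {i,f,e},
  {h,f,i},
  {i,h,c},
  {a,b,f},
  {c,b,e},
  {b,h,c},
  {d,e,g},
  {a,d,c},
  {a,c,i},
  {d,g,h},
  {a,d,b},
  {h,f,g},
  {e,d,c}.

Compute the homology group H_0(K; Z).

H_0 = Z.

Take the total order a < b < c < d < e < f < g < h < i on the vertex set. Then K (dimension 2) consists of the simplices:

  0-simplices (9): a, b, c, d, e, f, g, h, i
  1-simplices (27): ab, ac, ad, af, ag, ai, bc, bd, be, bf, bh, cd, ce, ch, ci, de, dg, dh, ef, eg, ei, fg, fh, fi, gh, gi, hi
  2-simplices (18): abd, abf, acd, aci, afg, agi, bce, bch, bdh, bef, cde, chi, deg, dgh, efi, egi, fgh, fhi

so the chain groups are C_0 ≅ Z^9, C_1 ≅ Z^27, C_2 ≅ Z^18.

Boundary ∂_1: C_1 → C_0 maps an edge to its endpoints' difference, ∂[p,q] = q − p.
The 9×27 boundary matrix has rank 8 and Smith normal form diag(1,1,1,1,1,1,1,1).

The boundary map ∂_2: C_2 → C_1 acts by ∂[p,q,r] = [q,r] − [p,r] + [p,q]. For instance
  ∂afg = fg − ag + af,
  ∂bef = ef − bf + be.
This gives a 27×18 integer matrix of rank 18; reducing to Smith normal form yields diagonal entries (1,1,1,1,1,1,1,1,1,1,1,1,1,1,1,1,1,2).

Now H_k = ker ∂_k / im ∂_{k+1}, so:

  H_0: rank C_0 − rank ∂_1 = 9 − 8 = 1, and the invariant factors of ∂_1 are all 1, so H_0 ≅ Z.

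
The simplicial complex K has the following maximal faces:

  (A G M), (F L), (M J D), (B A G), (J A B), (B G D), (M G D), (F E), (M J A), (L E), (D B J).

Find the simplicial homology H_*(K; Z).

Take the total order A < B < D < E < F < G < J < L < M on the vertex set. Then K (dimension 2) consists of the simplices:

  0-simplices (9): A, B, D, E, F, G, J, L, M
  1-simplices (15): AB, AG, AJ, AM, BD, BG, BJ, DG, DJ, DM, EF, EL, FL, GM, JM
  2-simplices (8): ABG, ABJ, AGM, AJM, BDG, BDJ, DGM, DJM

Hence C_0 ≅ Z^9, C_1 ≅ Z^15, C_2 ≅ Z^8.

The boundary map ∂_1: C_1 → C_0 is given by ∂[p,q] = [q] − [p]. For instance
  ∂JM = M − J.
The resulting 9×15 matrix has rank 7, and its Smith normal form has invariant factors (1,1,1,1,1,1,1).

∂_2: C_2 → C_1 sends each 2-simplex [p,q,r] to [q,r] − [p,r] + [p,q]. For instance
  ∂DJM = JM − DM + DJ,
  ∂AJM = JM − AM + AJ.
As a 15×8 matrix over Z this has rank 7, with invariant factors (1,1,1,1,1,1,1).

Computing H_k = (kernel of ∂_k) / (image of ∂_{k+1}):

  H_0: rank C_0 − rank ∂_1 = 9 − 7 = 2, and the invariant factors of ∂_1 are all 1, so H_0 = Z^2.
  H_1: rank ker ∂_1 − rank ∂_2 = (15 − 7) − 7 = 1, and the invariant factors of ∂_2 are all 1, so H_1 = Z.
  H_2: rank ker ∂_2 − rank ∂_3 = (8 − 7) − 0 = 1, and there is no ∂_3, so H_2 = Z.

(K is a triangulation of the disjoint union of the 2-sphere S^2 and the circle S^1.)

H_0 ≅ Z^2,  H_1 ≅ Z,  H_2 ≅ Z.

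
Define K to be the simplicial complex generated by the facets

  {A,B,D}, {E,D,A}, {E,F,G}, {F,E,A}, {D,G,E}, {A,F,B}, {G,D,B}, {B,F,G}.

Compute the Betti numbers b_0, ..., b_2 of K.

Order the vertices as A < B < D < E < F < G. Listing each simplex with vertices in this order, K has dimension 2 with simplices:

  0-simplices (6): A, B, D, E, F, G
  1-simplices (12): AB, AD, AE, AF, BD, BF, BG, DE, DG, EF, EG, FG
  2-simplices (8): ABD, ABF, ADE, AEF, BDG, BFG, DEG, EFG

Hence C_0 ≅ Z^6, C_1 ≅ Z^12, C_2 ≅ Z^8.

The boundary map ∂_1: C_1 → C_0 maps an edge to its endpoints' difference, ∂[p,q] = q − p.
As a 6×12 matrix over Z this has rank 5, with invariant factors (1,1,1,1,1).

Boundary ∂_2: C_2 → C_1 sends each 2-simplex [p,q,r] to [q,r] − [p,r] + [p,q]. For instance
  ∂ABD = BD − AD + AB,
  ∂BDG = DG − BG + BD.
The 12×8 boundary matrix has rank 7 and Smith normal form diag(1,1,1,1,1,1,1).

Now H_k = ker ∂_k / im ∂_{k+1}, so:

  H_0: rank C_0 − rank ∂_1 = 6 − 5 = 1, and the invariant factors of ∂_1 are all 1, so H_0 ≅ Z.
  H_1: rank ker ∂_1 − rank ∂_2 = (12 − 5) − 7 = 0, and the invariant factors of ∂_2 are all 1, so H_1 ≅ 0.
  H_2: rank ker ∂_2 − rank ∂_3 = (8 − 7) − 0 = 1, and there is no ∂_3, so H_2 ≅ Z.

Hence the Betti numbers are b_0 = 1, b_1 = 0, b_2 = 1.

b_0 = 1, b_1 = 0, b_2 = 1.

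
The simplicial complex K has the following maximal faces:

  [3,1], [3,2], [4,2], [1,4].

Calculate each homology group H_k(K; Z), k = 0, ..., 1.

H_0 ≅ Z,  H_1 ≅ Z.

We work with the vertex ordering 1 < 2 < 3 < 4. The simplices of K, each written with vertices in increasing order, are:

  0-simplices (4): [1], [2], [3], [4]
  1-simplices (4): [1,3], [1,4], [2,3], [2,4]

Hence C_0 ≅ Z^4, C_1 ≅ Z^4.

∂_1: C_1 → C_0 sends each edge [p,q] (with p < q) to q − p.
This gives a 4×4 integer matrix of rank 3; reducing to Smith normal form yields diagonal entries (1,1,1).

Now H_k = ker ∂_k / im ∂_{k+1}, so:

  H_0: rank C_0 − rank ∂_1 = 4 − 3 = 1, and the invariant factors of ∂_1 are all 1, so H_0 ≅ Z.
  H_1: rank ker ∂_1 − rank ∂_2 = (4 − 3) − 0 = 1, and there is no ∂_2, so H_1 ≅ Z.

(K is a triangulation of the circle S^1.)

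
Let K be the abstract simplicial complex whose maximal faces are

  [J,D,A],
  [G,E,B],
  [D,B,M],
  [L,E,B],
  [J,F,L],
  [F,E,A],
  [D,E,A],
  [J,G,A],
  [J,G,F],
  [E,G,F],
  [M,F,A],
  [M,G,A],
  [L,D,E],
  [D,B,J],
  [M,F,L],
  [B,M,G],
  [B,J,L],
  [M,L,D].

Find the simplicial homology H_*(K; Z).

We work with the vertex ordering A < B < D < E < F < G < J < L < M. The simplices of K, each written with vertices in increasing order, are:

  0-simplices (9): A, B, D, E, F, G, J, L, M
  1-simplices (27): AD, AE, AF, AG, AJ, AM, BD, BE, BG, BJ, BL, BM, DE, DJ, DL, DM, EF, EG, EL, FG, FJ, FL, FM, GJ, GM, JL, LM
  2-simplices (18): ADE, ADJ, AEF, AFM, AGJ, AGM, BDJ, BDM, BEG, BEL, BGM, BJL, DEL, DLM, EFG, FGJ, FJL, FLM

giving chain groups C_0 ≅ Z^9, C_1 ≅ Z^27, C_2 ≅ Z^18.

∂_1: C_1 → C_0 is given by ∂[p,q] = [q] − [p]. For instance
  ∂GJ = J − G.
The resulting 9×27 matrix has rank 8, and its Smith normal form has invariant factors (1,1,1,1,1,1,1,1).

∂_2: C_2 → C_1 acts by ∂[p,q,r] = [q,r] − [p,r] + [p,q]. For instance
  ∂AEF = EF − AF + AE,
  ∂BJL = JL − BL + BJ.
The resulting 27×18 matrix has rank 18, and its Smith normal form has invariant factors (1,1,1,1,1,1,1,1,1,1,1,1,1,1,1,1,1,2).

From H_k ≅ ker(∂_k) / im(∂_{k+1}) we obtain:

  H_0: rank C_0 − rank ∂_1 = 9 − 8 = 1, and the invariant factors of ∂_1 are all 1, so H_0 ≅ Z.
  H_1: rank ker ∂_1 − rank ∂_2 = (27 − 8) − 18 = 1, and ∂_2 has invariant factor 2 > 1, so H_1 ≅ Z ⊕ Z_2.
  H_2: rank ker ∂_2 − rank ∂_3 = (18 − 18) − 0 = 0, and there is no ∂_3, so H_2 ≅ 0.

(K is a triangulation of the Klein bottle.)

H_0 ≅ Z,  H_1 ≅ Z ⊕ Z_2,  H_2 = 0.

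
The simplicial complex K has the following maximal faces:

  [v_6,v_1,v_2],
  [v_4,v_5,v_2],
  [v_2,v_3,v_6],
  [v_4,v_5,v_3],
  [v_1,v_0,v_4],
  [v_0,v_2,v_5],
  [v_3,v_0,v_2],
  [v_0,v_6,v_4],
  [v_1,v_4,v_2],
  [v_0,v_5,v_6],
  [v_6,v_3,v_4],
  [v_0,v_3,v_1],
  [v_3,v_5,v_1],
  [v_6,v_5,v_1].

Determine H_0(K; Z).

H_0 ≅ Z.

We work with the vertex ordering v_0 < v_1 < v_2 < v_3 < v_4 < v_5 < v_6. The simplices of K, each written with vertices in increasing order, are:

  0-simplices (7): [v_0], [v_1], [v_2], [v_3], [v_4], [v_5], [v_6]
  1-simplices (21): (21 of them)
  2-simplices (14): (14 of them)

giving chain groups C_0 ≅ Z^7, C_1 ≅ Z^21, C_2 ≅ Z^14.

∂_1: C_1 → C_0 maps an edge to its endpoints' difference, ∂[p,q] = q − p.
The resulting 7×21 matrix has rank 6, and its Smith normal form has invariant factors (1,1,1,1,1,1).

Boundary ∂_2: C_2 → C_1 maps a triangle to the signed sum of its edges. For instance
  ∂[v_0,v_2,v_5] = [v_2,v_5] − [v_0,v_5] + [v_0,v_2],
  ∂[v_0,v_5,v_6] = [v_5,v_6] − [v_0,v_6] + [v_0,v_5].
As a 21×14 matrix over Z this has rank 13, with invariant factors (1,1,1,1,1,1,1,1,1,1,1,1,1).

From H_k ≅ ker(∂_k) / im(∂_{k+1}) we obtain:

  H_0: rank C_0 − rank ∂_1 = 7 − 6 = 1, and the invariant factors of ∂_1 are all 1, so H_0 = Z.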